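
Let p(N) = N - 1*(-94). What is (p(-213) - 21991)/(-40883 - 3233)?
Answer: 11055/22058 ≈ 0.50118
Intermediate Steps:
p(N) = 94 + N (p(N) = N + 94 = 94 + N)
(p(-213) - 21991)/(-40883 - 3233) = ((94 - 213) - 21991)/(-40883 - 3233) = (-119 - 21991)/(-44116) = -22110*(-1/44116) = 11055/22058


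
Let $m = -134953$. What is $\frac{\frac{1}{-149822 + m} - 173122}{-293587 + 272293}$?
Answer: $\frac{49300817551}{6063998850} \approx 8.1301$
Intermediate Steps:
$\frac{\frac{1}{-149822 + m} - 173122}{-293587 + 272293} = \frac{\frac{1}{-149822 - 134953} - 173122}{-293587 + 272293} = \frac{\frac{1}{-284775} - 173122}{-21294} = \left(- \frac{1}{284775} - 173122\right) \left(- \frac{1}{21294}\right) = \left(- \frac{49300817551}{284775}\right) \left(- \frac{1}{21294}\right) = \frac{49300817551}{6063998850}$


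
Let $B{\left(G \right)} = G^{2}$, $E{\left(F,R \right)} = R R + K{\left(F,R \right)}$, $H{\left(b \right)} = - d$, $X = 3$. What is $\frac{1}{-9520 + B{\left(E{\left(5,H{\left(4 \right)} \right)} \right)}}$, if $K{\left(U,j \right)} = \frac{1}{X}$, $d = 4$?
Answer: $- \frac{9}{83279} \approx -0.00010807$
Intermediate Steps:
$K{\left(U,j \right)} = \frac{1}{3}$
$H{\left(b \right)} = -4$ ($H{\left(b \right)} = \left(-1\right) 4 = -4$)
$E{\left(F,R \right)} = \frac{1}{3} + R^{2}$ ($E{\left(F,R \right)} = R R + \frac{1}{3} = R^{2} + \frac{1}{3} = \frac{1}{3} + R^{2}$)
$\frac{1}{-9520 + B{\left(E{\left(5,H{\left(4 \right)} \right)} \right)}} = \frac{1}{-9520 + \left(\frac{1}{3} + \left(-4\right)^{2}\right)^{2}} = \frac{1}{-9520 + \left(\frac{1}{3} + 16\right)^{2}} = \frac{1}{-9520 + \left(\frac{49}{3}\right)^{2}} = \frac{1}{-9520 + \frac{2401}{9}} = \frac{1}{- \frac{83279}{9}} = - \frac{9}{83279}$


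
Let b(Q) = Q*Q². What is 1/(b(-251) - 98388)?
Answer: -1/15911639 ≈ -6.2847e-8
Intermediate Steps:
b(Q) = Q³
1/(b(-251) - 98388) = 1/((-251)³ - 98388) = 1/(-15813251 - 98388) = 1/(-15911639) = -1/15911639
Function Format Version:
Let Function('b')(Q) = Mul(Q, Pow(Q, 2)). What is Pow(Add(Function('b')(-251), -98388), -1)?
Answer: Rational(-1, 15911639) ≈ -6.2847e-8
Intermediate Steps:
Function('b')(Q) = Pow(Q, 3)
Pow(Add(Function('b')(-251), -98388), -1) = Pow(Add(Pow(-251, 3), -98388), -1) = Pow(Add(-15813251, -98388), -1) = Pow(-15911639, -1) = Rational(-1, 15911639)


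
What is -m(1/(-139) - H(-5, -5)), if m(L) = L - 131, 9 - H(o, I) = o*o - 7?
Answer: 16959/139 ≈ 122.01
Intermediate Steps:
H(o, I) = 16 - o**2 (H(o, I) = 9 - (o*o - 7) = 9 - (o**2 - 7) = 9 - (-7 + o**2) = 9 + (7 - o**2) = 16 - o**2)
m(L) = -131 + L
-m(1/(-139) - H(-5, -5)) = -(-131 + (1/(-139) - (16 - 1*(-5)**2))) = -(-131 + (-1/139 - (16 - 1*25))) = -(-131 + (-1/139 - (16 - 25))) = -(-131 + (-1/139 - 1*(-9))) = -(-131 + (-1/139 + 9)) = -(-131 + 1250/139) = -1*(-16959/139) = 16959/139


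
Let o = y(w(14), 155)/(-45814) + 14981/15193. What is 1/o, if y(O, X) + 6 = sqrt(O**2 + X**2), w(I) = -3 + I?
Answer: 238895763021957292/235590760682422255 + 5287559792843*sqrt(24146)/235590760682422255 ≈ 1.0175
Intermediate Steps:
y(O, X) = -6 + sqrt(O**2 + X**2)
o = 343215346/348026051 - sqrt(24146)/45814 (o = (-6 + sqrt((-3 + 14)**2 + 155**2))/(-45814) + 14981/15193 = (-6 + sqrt(11**2 + 24025))*(-1/45814) + 14981*(1/15193) = (-6 + sqrt(121 + 24025))*(-1/45814) + 14981/15193 = (-6 + sqrt(24146))*(-1/45814) + 14981/15193 = (3/22907 - sqrt(24146)/45814) + 14981/15193 = 343215346/348026051 - sqrt(24146)/45814 ≈ 0.98279)
1/o = 1/(343215346/348026051 - sqrt(24146)/45814)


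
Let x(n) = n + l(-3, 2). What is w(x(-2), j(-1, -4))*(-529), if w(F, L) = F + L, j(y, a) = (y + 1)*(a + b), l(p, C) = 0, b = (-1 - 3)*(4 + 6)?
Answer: 1058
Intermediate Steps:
b = -40 (b = -4*10 = -40)
j(y, a) = (1 + y)*(-40 + a) (j(y, a) = (y + 1)*(a - 40) = (1 + y)*(-40 + a))
x(n) = n (x(n) = n + 0 = n)
w(x(-2), j(-1, -4))*(-529) = (-2 + (-40 - 4 - 40*(-1) - 4*(-1)))*(-529) = (-2 + (-40 - 4 + 40 + 4))*(-529) = (-2 + 0)*(-529) = -2*(-529) = 1058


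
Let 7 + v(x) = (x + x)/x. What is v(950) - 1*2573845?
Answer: -2573850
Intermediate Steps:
v(x) = -5 (v(x) = -7 + (x + x)/x = -7 + (2*x)/x = -7 + 2 = -5)
v(950) - 1*2573845 = -5 - 1*2573845 = -5 - 2573845 = -2573850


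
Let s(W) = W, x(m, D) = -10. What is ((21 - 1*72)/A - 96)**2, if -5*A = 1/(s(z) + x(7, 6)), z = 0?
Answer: 7001316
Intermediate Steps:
A = 1/50 (A = -1/(5*(0 - 10)) = -1/5/(-10) = -1/5*(-1/10) = 1/50 ≈ 0.020000)
((21 - 1*72)/A - 96)**2 = ((21 - 1*72)/(1/50) - 96)**2 = ((21 - 72)*50 - 96)**2 = (-51*50 - 96)**2 = (-2550 - 96)**2 = (-2646)**2 = 7001316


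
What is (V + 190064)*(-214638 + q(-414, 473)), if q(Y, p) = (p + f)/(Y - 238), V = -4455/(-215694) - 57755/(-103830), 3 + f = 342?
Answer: -35971495826107856795/881755509 ≈ -4.0795e+10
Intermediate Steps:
f = 339 (f = -3 + 342 = 339)
V = 71777609/124419489 (V = -4455*(-1/215694) - 57755*(-1/103830) = 495/23966 + 11551/20766 = 71777609/124419489 ≈ 0.57690)
q(Y, p) = (339 + p)/(-238 + Y) (q(Y, p) = (p + 339)/(Y - 238) = (339 + p)/(-238 + Y))
(V + 190064)*(-214638 + q(-414, 473)) = (71777609/124419489 + 190064)*(-214638 + (339 + 473)/(-238 - 414)) = 23647737534905*(-214638 + 812/(-652))/124419489 = 23647737534905*(-214638 - 1/652*812)/124419489 = 23647737534905*(-214638 - 203/163)/124419489 = (23647737534905/124419489)*(-34986197/163) = -35971495826107856795/881755509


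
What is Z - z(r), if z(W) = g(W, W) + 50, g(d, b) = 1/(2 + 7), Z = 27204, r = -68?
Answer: 244385/9 ≈ 27154.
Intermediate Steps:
g(d, b) = 1/9
z(W) = 451/9 (z(W) = 1/9 + 50 = 451/9)
Z - z(r) = 27204 - 1*451/9 = 27204 - 451/9 = 244385/9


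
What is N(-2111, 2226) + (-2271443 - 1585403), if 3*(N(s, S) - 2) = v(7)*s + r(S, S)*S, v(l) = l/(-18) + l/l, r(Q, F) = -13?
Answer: -208813681/54 ≈ -3.8669e+6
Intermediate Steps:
v(l) = 1 - l/18 (v(l) = l*(-1/18) + 1 = -l/18 + 1 = 1 - l/18)
N(s, S) = 2 - 13*S/3 + 11*s/54 (N(s, S) = 2 + ((1 - 1/18*7)*s - 13*S)/3 = 2 + ((1 - 7/18)*s - 13*S)/3 = 2 + (11*s/18 - 13*S)/3 = 2 + (-13*S + 11*s/18)/3 = 2 + (-13*S/3 + 11*s/54) = 2 - 13*S/3 + 11*s/54)
N(-2111, 2226) + (-2271443 - 1585403) = (2 - 13/3*2226 + (11/54)*(-2111)) + (-2271443 - 1585403) = (2 - 9646 - 23221/54) - 3856846 = -543997/54 - 3856846 = -208813681/54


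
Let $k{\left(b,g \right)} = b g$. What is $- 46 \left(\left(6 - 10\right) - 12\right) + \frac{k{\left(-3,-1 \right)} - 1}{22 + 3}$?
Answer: $\frac{18402}{25} \approx 736.08$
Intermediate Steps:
$- 46 \left(\left(6 - 10\right) - 12\right) + \frac{k{\left(-3,-1 \right)} - 1}{22 + 3} = - 46 \left(\left(6 - 10\right) - 12\right) + \frac{\left(-3\right) \left(-1\right) - 1}{22 + 3} = - 46 \left(-4 - 12\right) + \frac{3 - 1}{25} = \left(-46\right) \left(-16\right) + 2 \cdot \frac{1}{25} = 736 + \frac{2}{25} = \frac{18402}{25}$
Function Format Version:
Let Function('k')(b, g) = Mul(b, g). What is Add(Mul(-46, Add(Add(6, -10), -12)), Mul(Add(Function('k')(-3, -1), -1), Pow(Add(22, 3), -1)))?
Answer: Rational(18402, 25) ≈ 736.08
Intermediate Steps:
Add(Mul(-46, Add(Add(6, -10), -12)), Mul(Add(Function('k')(-3, -1), -1), Pow(Add(22, 3), -1))) = Add(Mul(-46, Add(Add(6, -10), -12)), Mul(Add(Mul(-3, -1), -1), Pow(Add(22, 3), -1))) = Add(Mul(-46, Add(-4, -12)), Mul(Add(3, -1), Pow(25, -1))) = Add(Mul(-46, -16), Mul(2, Rational(1, 25))) = Add(736, Rational(2, 25)) = Rational(18402, 25)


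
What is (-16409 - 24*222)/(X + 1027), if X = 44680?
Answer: -21737/45707 ≈ -0.47557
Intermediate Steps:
(-16409 - 24*222)/(X + 1027) = (-16409 - 24*222)/(44680 + 1027) = (-16409 - 5328)/45707 = -21737*1/45707 = -21737/45707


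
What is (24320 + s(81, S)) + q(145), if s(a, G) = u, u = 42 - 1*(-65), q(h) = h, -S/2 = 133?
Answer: 24572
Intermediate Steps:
S = -266 (S = -2*133 = -266)
u = 107 (u = 42 + 65 = 107)
s(a, G) = 107
(24320 + s(81, S)) + q(145) = (24320 + 107) + 145 = 24427 + 145 = 24572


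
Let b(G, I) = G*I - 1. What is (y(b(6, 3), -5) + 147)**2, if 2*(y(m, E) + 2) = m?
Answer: 94249/4 ≈ 23562.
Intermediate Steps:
b(G, I) = -1 + G*I
y(m, E) = -2 + m/2
(y(b(6, 3), -5) + 147)**2 = ((-2 + (-1 + 6*3)/2) + 147)**2 = ((-2 + (-1 + 18)/2) + 147)**2 = ((-2 + (1/2)*17) + 147)**2 = ((-2 + 17/2) + 147)**2 = (13/2 + 147)**2 = (307/2)**2 = 94249/4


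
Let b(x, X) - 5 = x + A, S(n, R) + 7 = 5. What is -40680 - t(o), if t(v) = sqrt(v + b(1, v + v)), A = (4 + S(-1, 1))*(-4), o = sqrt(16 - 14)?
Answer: -40680 - I*sqrt(2 - sqrt(2)) ≈ -40680.0 - 0.76537*I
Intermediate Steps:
S(n, R) = -2 (S(n, R) = -7 + 5 = -2)
o = sqrt(2) ≈ 1.4142
A = -8 (A = (4 - 2)*(-4) = 2*(-4) = -8)
b(x, X) = -3 + x (b(x, X) = 5 + (x - 8) = 5 + (-8 + x) = -3 + x)
t(v) = sqrt(-2 + v) (t(v) = sqrt(v + (-3 + 1)) = sqrt(v - 2) = sqrt(-2 + v))
-40680 - t(o) = -40680 - sqrt(-2 + sqrt(2))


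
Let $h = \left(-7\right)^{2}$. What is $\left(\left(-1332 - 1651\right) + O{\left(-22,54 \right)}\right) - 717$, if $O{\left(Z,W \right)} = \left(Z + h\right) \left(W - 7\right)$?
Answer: $-2431$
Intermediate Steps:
$h = 49$
$O{\left(Z,W \right)} = \left(-7 + W\right) \left(49 + Z\right)$ ($O{\left(Z,W \right)} = \left(Z + 49\right) \left(W - 7\right) = \left(49 + Z\right) \left(-7 + W\right) = \left(-7 + W\right) \left(49 + Z\right)$)
$\left(\left(-1332 - 1651\right) + O{\left(-22,54 \right)}\right) - 717 = \left(\left(-1332 - 1651\right) + \left(-343 - -154 + 49 \cdot 54 + 54 \left(-22\right)\right)\right) - 717 = \left(-2983 + \left(-343 + 154 + 2646 - 1188\right)\right) - 717 = \left(-2983 + 1269\right) - 717 = -1714 - 717 = -2431$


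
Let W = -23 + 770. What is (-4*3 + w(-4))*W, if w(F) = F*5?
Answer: -23904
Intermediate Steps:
w(F) = 5*F
W = 747
(-4*3 + w(-4))*W = (-4*3 + 5*(-4))*747 = (-12 - 20)*747 = -32*747 = -23904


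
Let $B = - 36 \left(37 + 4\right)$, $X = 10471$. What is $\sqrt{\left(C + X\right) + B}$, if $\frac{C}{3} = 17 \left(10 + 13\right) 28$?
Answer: $\sqrt{41839} \approx 204.55$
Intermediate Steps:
$C = 32844$ ($C = 3 \cdot 17 \left(10 + 13\right) 28 = 3 \cdot 17 \cdot 23 \cdot 28 = 3 \cdot 391 \cdot 28 = 3 \cdot 10948 = 32844$)
$B = -1476$ ($B = \left(-36\right) 41 = -1476$)
$\sqrt{\left(C + X\right) + B} = \sqrt{\left(32844 + 10471\right) - 1476} = \sqrt{43315 - 1476} = \sqrt{41839}$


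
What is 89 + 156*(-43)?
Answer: -6619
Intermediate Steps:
89 + 156*(-43) = 89 - 6708 = -6619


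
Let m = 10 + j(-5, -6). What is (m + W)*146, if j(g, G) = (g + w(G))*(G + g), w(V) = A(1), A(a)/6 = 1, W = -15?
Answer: -2336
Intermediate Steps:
A(a) = 6 (A(a) = 6*1 = 6)
w(V) = 6
j(g, G) = (6 + g)*(G + g) (j(g, G) = (g + 6)*(G + g) = (6 + g)*(G + g))
m = -1 (m = 10 + ((-5)**2 + 6*(-6) + 6*(-5) - 6*(-5)) = 10 + (25 - 36 - 30 + 30) = 10 - 11 = -1)
(m + W)*146 = (-1 - 15)*146 = -16*146 = -2336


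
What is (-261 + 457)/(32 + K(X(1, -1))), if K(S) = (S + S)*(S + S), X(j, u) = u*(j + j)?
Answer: 49/12 ≈ 4.0833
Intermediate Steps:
X(j, u) = 2*j*u (X(j, u) = u*(2*j) = 2*j*u)
K(S) = 4*S² (K(S) = (2*S)*(2*S) = 4*S²)
(-261 + 457)/(32 + K(X(1, -1))) = (-261 + 457)/(32 + 4*(2*1*(-1))²) = 196/(32 + 4*(-2)²) = 196/(32 + 4*4) = 196/(32 + 16) = 196/48 = 196*(1/48) = 49/12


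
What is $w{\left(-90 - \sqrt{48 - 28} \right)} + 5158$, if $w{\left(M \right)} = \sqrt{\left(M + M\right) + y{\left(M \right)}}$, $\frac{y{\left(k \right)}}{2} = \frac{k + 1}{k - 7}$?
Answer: $5158 + \frac{\sqrt{-17322 - 744 \sqrt{5}}}{\sqrt{97 + 2 \sqrt{5}}} \approx 5158.0 + 13.679 i$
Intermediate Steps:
$y{\left(k \right)} = \frac{2 \left(1 + k\right)}{-7 + k}$ ($y{\left(k \right)} = 2 \frac{k + 1}{k - 7} = 2 \frac{1 + k}{-7 + k} = \frac{2 \left(1 + k\right)}{-7 + k}$)
$w{\left(M \right)} = \sqrt{2 M + \frac{2 \left(1 + M\right)}{-7 + M}}$ ($w{\left(M \right)} = \sqrt{\left(M + M\right) + \frac{2 \left(1 + M\right)}{-7 + M}} = \sqrt{2 M + \frac{2 \left(1 + M\right)}{-7 + M}}$)
$w{\left(-90 - \sqrt{48 - 28} \right)} + 5158 = \sqrt{2} \sqrt{\frac{1 - \left(90 + \sqrt{48 - 28}\right) + \left(-90 - \sqrt{48 - 28}\right) \left(-7 - \left(90 + \sqrt{48 - 28}\right)\right)}{-7 - \left(90 + \sqrt{48 - 28}\right)}} + 5158 = \sqrt{2} \sqrt{\frac{1 - \left(90 + \sqrt{20}\right) + \left(-90 - \sqrt{20}\right) \left(-7 - \left(90 + \sqrt{20}\right)\right)}{-7 - \left(90 + \sqrt{20}\right)}} + 5158 = \sqrt{2} \sqrt{\frac{1 - \left(90 + 2 \sqrt{5}\right) + \left(-90 - 2 \sqrt{5}\right) \left(-7 - \left(90 + 2 \sqrt{5}\right)\right)}{-7 - \left(90 + 2 \sqrt{5}\right)}} + 5158 = \sqrt{2} \sqrt{\frac{1 - \left(90 + 2 \sqrt{5}\right) + \left(-90 - 2 \sqrt{5}\right) \left(-97 - 2 \sqrt{5}\right)}{-97 - 2 \sqrt{5}}} + 5158 = \sqrt{2} \sqrt{\frac{1 - \left(90 + 2 \sqrt{5}\right) + \left(-97 - 2 \sqrt{5}\right) \left(-90 - 2 \sqrt{5}\right)}{-97 - 2 \sqrt{5}}} + 5158 = \sqrt{2} \sqrt{\frac{-89 - 2 \sqrt{5} + \left(-97 - 2 \sqrt{5}\right) \left(-90 - 2 \sqrt{5}\right)}{-97 - 2 \sqrt{5}}} + 5158 = \sqrt{2} \sqrt{-89 - 2 \sqrt{5} + \left(-97 - 2 \sqrt{5}\right) \left(-90 - 2 \sqrt{5}\right)} \frac{i}{\sqrt{97 + 2 \sqrt{5}}} + 5158 = \frac{i \sqrt{2} \sqrt{-89 - 2 \sqrt{5} + \left(-97 - 2 \sqrt{5}\right) \left(-90 - 2 \sqrt{5}\right)}}{\sqrt{97 + 2 \sqrt{5}}} + 5158 = 5158 + \frac{i \sqrt{2} \sqrt{-89 - 2 \sqrt{5} + \left(-97 - 2 \sqrt{5}\right) \left(-90 - 2 \sqrt{5}\right)}}{\sqrt{97 + 2 \sqrt{5}}}$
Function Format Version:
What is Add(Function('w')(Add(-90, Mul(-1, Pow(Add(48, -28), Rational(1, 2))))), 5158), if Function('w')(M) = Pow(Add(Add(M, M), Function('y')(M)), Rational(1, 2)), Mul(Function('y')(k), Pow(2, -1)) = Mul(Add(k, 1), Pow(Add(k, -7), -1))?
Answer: Add(5158, Mul(Pow(Add(-17322, Mul(-744, Pow(5, Rational(1, 2)))), Rational(1, 2)), Pow(Add(97, Mul(2, Pow(5, Rational(1, 2)))), Rational(-1, 2)))) ≈ Add(5158.0, Mul(13.679, I))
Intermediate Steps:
Function('y')(k) = Mul(2, Pow(Add(-7, k), -1), Add(1, k)) (Function('y')(k) = Mul(2, Mul(Add(k, 1), Pow(Add(k, -7), -1))) = Mul(2, Mul(Add(1, k), Pow(Add(-7, k), -1))) = Mul(2, Mul(Pow(Add(-7, k), -1), Add(1, k))) = Mul(2, Pow(Add(-7, k), -1), Add(1, k)))
Function('w')(M) = Pow(Add(Mul(2, M), Mul(2, Pow(Add(-7, M), -1), Add(1, M))), Rational(1, 2)) (Function('w')(M) = Pow(Add(Add(M, M), Mul(2, Pow(Add(-7, M), -1), Add(1, M))), Rational(1, 2)) = Pow(Add(Mul(2, M), Mul(2, Pow(Add(-7, M), -1), Add(1, M))), Rational(1, 2)))
Add(Function('w')(Add(-90, Mul(-1, Pow(Add(48, -28), Rational(1, 2))))), 5158) = Add(Mul(Pow(2, Rational(1, 2)), Pow(Mul(Pow(Add(-7, Add(-90, Mul(-1, Pow(Add(48, -28), Rational(1, 2))))), -1), Add(1, Add(-90, Mul(-1, Pow(Add(48, -28), Rational(1, 2)))), Mul(Add(-90, Mul(-1, Pow(Add(48, -28), Rational(1, 2)))), Add(-7, Add(-90, Mul(-1, Pow(Add(48, -28), Rational(1, 2)))))))), Rational(1, 2))), 5158) = Add(Mul(Pow(2, Rational(1, 2)), Pow(Mul(Pow(Add(-7, Add(-90, Mul(-1, Pow(20, Rational(1, 2))))), -1), Add(1, Add(-90, Mul(-1, Pow(20, Rational(1, 2)))), Mul(Add(-90, Mul(-1, Pow(20, Rational(1, 2)))), Add(-7, Add(-90, Mul(-1, Pow(20, Rational(1, 2)))))))), Rational(1, 2))), 5158) = Add(Mul(Pow(2, Rational(1, 2)), Pow(Mul(Pow(Add(-7, Add(-90, Mul(-1, Mul(2, Pow(5, Rational(1, 2)))))), -1), Add(1, Add(-90, Mul(-1, Mul(2, Pow(5, Rational(1, 2))))), Mul(Add(-90, Mul(-1, Mul(2, Pow(5, Rational(1, 2))))), Add(-7, Add(-90, Mul(-1, Mul(2, Pow(5, Rational(1, 2))))))))), Rational(1, 2))), 5158) = Add(Mul(Pow(2, Rational(1, 2)), Pow(Mul(Pow(Add(-7, Add(-90, Mul(-2, Pow(5, Rational(1, 2))))), -1), Add(1, Add(-90, Mul(-2, Pow(5, Rational(1, 2)))), Mul(Add(-90, Mul(-2, Pow(5, Rational(1, 2)))), Add(-7, Add(-90, Mul(-2, Pow(5, Rational(1, 2)))))))), Rational(1, 2))), 5158) = Add(Mul(Pow(2, Rational(1, 2)), Pow(Mul(Pow(Add(-97, Mul(-2, Pow(5, Rational(1, 2)))), -1), Add(1, Add(-90, Mul(-2, Pow(5, Rational(1, 2)))), Mul(Add(-90, Mul(-2, Pow(5, Rational(1, 2)))), Add(-97, Mul(-2, Pow(5, Rational(1, 2))))))), Rational(1, 2))), 5158) = Add(Mul(Pow(2, Rational(1, 2)), Pow(Mul(Pow(Add(-97, Mul(-2, Pow(5, Rational(1, 2)))), -1), Add(1, Add(-90, Mul(-2, Pow(5, Rational(1, 2)))), Mul(Add(-97, Mul(-2, Pow(5, Rational(1, 2)))), Add(-90, Mul(-2, Pow(5, Rational(1, 2))))))), Rational(1, 2))), 5158) = Add(Mul(Pow(2, Rational(1, 2)), Pow(Mul(Pow(Add(-97, Mul(-2, Pow(5, Rational(1, 2)))), -1), Add(-89, Mul(-2, Pow(5, Rational(1, 2))), Mul(Add(-97, Mul(-2, Pow(5, Rational(1, 2)))), Add(-90, Mul(-2, Pow(5, Rational(1, 2))))))), Rational(1, 2))), 5158) = Add(Mul(Pow(2, Rational(1, 2)), Mul(Pow(Add(-89, Mul(-2, Pow(5, Rational(1, 2))), Mul(Add(-97, Mul(-2, Pow(5, Rational(1, 2)))), Add(-90, Mul(-2, Pow(5, Rational(1, 2)))))), Rational(1, 2)), Mul(I, Pow(Add(97, Mul(2, Pow(5, Rational(1, 2)))), Rational(-1, 2))))), 5158) = Add(Mul(I, Pow(2, Rational(1, 2)), Pow(Add(97, Mul(2, Pow(5, Rational(1, 2)))), Rational(-1, 2)), Pow(Add(-89, Mul(-2, Pow(5, Rational(1, 2))), Mul(Add(-97, Mul(-2, Pow(5, Rational(1, 2)))), Add(-90, Mul(-2, Pow(5, Rational(1, 2)))))), Rational(1, 2))), 5158) = Add(5158, Mul(I, Pow(2, Rational(1, 2)), Pow(Add(97, Mul(2, Pow(5, Rational(1, 2)))), Rational(-1, 2)), Pow(Add(-89, Mul(-2, Pow(5, Rational(1, 2))), Mul(Add(-97, Mul(-2, Pow(5, Rational(1, 2)))), Add(-90, Mul(-2, Pow(5, Rational(1, 2)))))), Rational(1, 2))))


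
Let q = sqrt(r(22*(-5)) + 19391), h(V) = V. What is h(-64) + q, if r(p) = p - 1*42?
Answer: -64 + 11*sqrt(159) ≈ 74.705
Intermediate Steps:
r(p) = -42 + p (r(p) = p - 42 = -42 + p)
q = 11*sqrt(159) (q = sqrt((-42 + 22*(-5)) + 19391) = sqrt((-42 - 110) + 19391) = sqrt(-152 + 19391) = sqrt(19239) = 11*sqrt(159) ≈ 138.70)
h(-64) + q = -64 + 11*sqrt(159)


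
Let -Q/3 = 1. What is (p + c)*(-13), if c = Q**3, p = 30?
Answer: -39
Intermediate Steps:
Q = -3 (Q = -3*1 = -3)
c = -27 (c = (-3)**3 = -27)
(p + c)*(-13) = (30 - 27)*(-13) = 3*(-13) = -39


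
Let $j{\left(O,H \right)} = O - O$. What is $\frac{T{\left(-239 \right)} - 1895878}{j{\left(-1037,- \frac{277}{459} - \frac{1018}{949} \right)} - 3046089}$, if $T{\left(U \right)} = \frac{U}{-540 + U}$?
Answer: $\frac{492296241}{790967777} \approx 0.6224$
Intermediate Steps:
$j{\left(O,H \right)} = 0$
$T{\left(U \right)} = \frac{U}{-540 + U}$
$\frac{T{\left(-239 \right)} - 1895878}{j{\left(-1037,- \frac{277}{459} - \frac{1018}{949} \right)} - 3046089} = \frac{- \frac{239}{-540 - 239} - 1895878}{0 - 3046089} = \frac{- \frac{239}{-779} - 1895878}{-3046089} = \left(\left(-239\right) \left(- \frac{1}{779}\right) - 1895878\right) \left(- \frac{1}{3046089}\right) = \left(\frac{239}{779} - 1895878\right) \left(- \frac{1}{3046089}\right) = \left(- \frac{1476888723}{779}\right) \left(- \frac{1}{3046089}\right) = \frac{492296241}{790967777}$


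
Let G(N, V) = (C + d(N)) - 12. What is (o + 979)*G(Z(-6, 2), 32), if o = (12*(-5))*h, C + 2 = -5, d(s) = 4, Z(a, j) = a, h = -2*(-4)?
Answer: -7485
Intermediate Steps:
h = 8
C = -7 (C = -2 - 5 = -7)
G(N, V) = -15 (G(N, V) = (-7 + 4) - 12 = -3 - 12 = -15)
o = -480 (o = (12*(-5))*8 = -60*8 = -480)
(o + 979)*G(Z(-6, 2), 32) = (-480 + 979)*(-15) = 499*(-15) = -7485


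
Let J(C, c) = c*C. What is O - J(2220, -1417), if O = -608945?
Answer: 2536795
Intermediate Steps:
J(C, c) = C*c
O - J(2220, -1417) = -608945 - 2220*(-1417) = -608945 - 1*(-3145740) = -608945 + 3145740 = 2536795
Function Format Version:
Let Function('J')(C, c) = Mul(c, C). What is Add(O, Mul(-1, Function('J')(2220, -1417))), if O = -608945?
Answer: 2536795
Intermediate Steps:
Function('J')(C, c) = Mul(C, c)
Add(O, Mul(-1, Function('J')(2220, -1417))) = Add(-608945, Mul(-1, Mul(2220, -1417))) = Add(-608945, Mul(-1, -3145740)) = Add(-608945, 3145740) = 2536795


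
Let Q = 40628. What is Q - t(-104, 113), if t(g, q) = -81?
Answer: 40709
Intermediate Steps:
Q - t(-104, 113) = 40628 - 1*(-81) = 40628 + 81 = 40709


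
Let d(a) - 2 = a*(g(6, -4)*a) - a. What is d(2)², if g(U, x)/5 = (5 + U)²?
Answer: 5856400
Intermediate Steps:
g(U, x) = 5*(5 + U)²
d(a) = 2 - a + 605*a² (d(a) = 2 + (a*((5*(5 + 6)²)*a) - a) = 2 + (a*((5*11²)*a) - a) = 2 + (a*((5*121)*a) - a) = 2 + (a*(605*a) - a) = 2 + (605*a² - a) = 2 + (-a + 605*a²) = 2 - a + 605*a²)
d(2)² = (2 - 1*2 + 605*2²)² = (2 - 2 + 605*4)² = (2 - 2 + 2420)² = 2420² = 5856400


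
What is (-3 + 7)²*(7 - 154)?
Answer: -2352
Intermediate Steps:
(-3 + 7)²*(7 - 154) = 4²*(-147) = 16*(-147) = -2352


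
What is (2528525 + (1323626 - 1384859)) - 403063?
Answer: 2064229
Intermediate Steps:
(2528525 + (1323626 - 1384859)) - 403063 = (2528525 - 61233) - 403063 = 2467292 - 403063 = 2064229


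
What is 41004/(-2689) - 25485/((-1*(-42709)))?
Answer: -1819769001/114844501 ≈ -15.846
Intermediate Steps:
41004/(-2689) - 25485/((-1*(-42709))) = 41004*(-1/2689) - 25485/42709 = -41004/2689 - 25485*1/42709 = -41004/2689 - 25485/42709 = -1819769001/114844501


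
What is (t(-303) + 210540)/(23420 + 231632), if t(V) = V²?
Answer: 302349/255052 ≈ 1.1854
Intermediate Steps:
(t(-303) + 210540)/(23420 + 231632) = ((-303)² + 210540)/(23420 + 231632) = (91809 + 210540)/255052 = 302349*(1/255052) = 302349/255052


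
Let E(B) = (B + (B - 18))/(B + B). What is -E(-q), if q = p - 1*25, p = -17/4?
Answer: -9/13 ≈ -0.69231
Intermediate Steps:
p = -17/4 (p = -17*¼ = -17/4 ≈ -4.2500)
q = -117/4 (q = -17/4 - 1*25 = -17/4 - 25 = -117/4 ≈ -29.250)
E(B) = (-18 + 2*B)/(2*B) (E(B) = (B + (-18 + B))/((2*B)) = (-18 + 2*B)*(1/(2*B)) = (-18 + 2*B)/(2*B))
-E(-q) = -(-9 - 1*(-117/4))/((-1*(-117/4))) = -(-9 + 117/4)/117/4 = -4*81/(117*4) = -1*9/13 = -9/13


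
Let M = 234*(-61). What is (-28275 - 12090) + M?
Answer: -54639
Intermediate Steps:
M = -14274
(-28275 - 12090) + M = (-28275 - 12090) - 14274 = -40365 - 14274 = -54639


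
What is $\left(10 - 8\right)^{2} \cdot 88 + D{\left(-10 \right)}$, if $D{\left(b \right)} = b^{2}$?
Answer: $452$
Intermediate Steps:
$\left(10 - 8\right)^{2} \cdot 88 + D{\left(-10 \right)} = \left(10 - 8\right)^{2} \cdot 88 + \left(-10\right)^{2} = 2^{2} \cdot 88 + 100 = 4 \cdot 88 + 100 = 352 + 100 = 452$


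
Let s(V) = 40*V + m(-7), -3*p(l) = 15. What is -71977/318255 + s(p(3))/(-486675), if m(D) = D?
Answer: -12332814/54633775 ≈ -0.22574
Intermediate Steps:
p(l) = -5 (p(l) = -⅓*15 = -5)
s(V) = -7 + 40*V (s(V) = 40*V - 7 = -7 + 40*V)
-71977/318255 + s(p(3))/(-486675) = -71977/318255 + (-7 + 40*(-5))/(-486675) = -71977*1/318255 + (-7 - 200)*(-1/486675) = -71977/318255 - 207*(-1/486675) = -71977/318255 + 23/54075 = -12332814/54633775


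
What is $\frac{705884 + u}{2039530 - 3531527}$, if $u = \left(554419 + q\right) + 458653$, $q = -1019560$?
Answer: $- \frac{699396}{1491997} \approx -0.46876$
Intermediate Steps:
$u = -6488$ ($u = \left(554419 - 1019560\right) + 458653 = -465141 + 458653 = -6488$)
$\frac{705884 + u}{2039530 - 3531527} = \frac{705884 - 6488}{2039530 - 3531527} = \frac{699396}{-1491997} = 699396 \left(- \frac{1}{1491997}\right) = - \frac{699396}{1491997}$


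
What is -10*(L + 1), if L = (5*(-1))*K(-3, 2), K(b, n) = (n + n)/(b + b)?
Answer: -130/3 ≈ -43.333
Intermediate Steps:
K(b, n) = n/b (K(b, n) = (2*n)/((2*b)) = (2*n)*(1/(2*b)) = n/b)
L = 10/3 (L = (5*(-1))*(2/(-3)) = -10*(-1)/3 = -5*(-⅔) = 10/3 ≈ 3.3333)
-10*(L + 1) = -10*(10/3 + 1) = -10*13/3 = -130/3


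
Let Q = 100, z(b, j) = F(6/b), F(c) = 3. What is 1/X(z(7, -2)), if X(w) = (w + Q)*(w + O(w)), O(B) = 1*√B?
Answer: 1/206 - √3/618 ≈ 0.0020517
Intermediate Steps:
z(b, j) = 3
O(B) = √B
X(w) = (100 + w)*(w + √w) (X(w) = (w + 100)*(w + √w) = (100 + w)*(w + √w))
1/X(z(7, -2)) = 1/(3² + 3^(3/2) + 100*3 + 100*√3) = 1/(9 + 3*√3 + 300 + 100*√3) = 1/(309 + 103*√3)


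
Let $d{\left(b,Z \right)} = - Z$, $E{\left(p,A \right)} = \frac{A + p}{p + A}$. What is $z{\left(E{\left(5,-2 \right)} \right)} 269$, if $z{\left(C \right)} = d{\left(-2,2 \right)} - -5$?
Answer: $807$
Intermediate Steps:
$E{\left(p,A \right)} = 1$ ($E{\left(p,A \right)} = \frac{A + p}{A + p} = 1$)
$z{\left(C \right)} = 3$ ($z{\left(C \right)} = \left(-1\right) 2 - -5 = -2 + 5 = 3$)
$z{\left(E{\left(5,-2 \right)} \right)} 269 = 3 \cdot 269 = 807$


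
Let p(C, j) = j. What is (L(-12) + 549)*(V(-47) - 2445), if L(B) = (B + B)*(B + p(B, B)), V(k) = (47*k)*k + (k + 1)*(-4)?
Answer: 114257250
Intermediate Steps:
V(k) = -4 - 4*k + 47*k² (V(k) = 47*k² + (1 + k)*(-4) = 47*k² + (-4 - 4*k) = -4 - 4*k + 47*k²)
L(B) = 4*B² (L(B) = (B + B)*(B + B) = (2*B)*(2*B) = 4*B²)
(L(-12) + 549)*(V(-47) - 2445) = (4*(-12)² + 549)*((-4 - 4*(-47) + 47*(-47)²) - 2445) = (4*144 + 549)*((-4 + 188 + 47*2209) - 2445) = (576 + 549)*((-4 + 188 + 103823) - 2445) = 1125*(104007 - 2445) = 1125*101562 = 114257250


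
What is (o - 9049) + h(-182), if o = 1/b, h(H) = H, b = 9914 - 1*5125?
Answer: -44207258/4789 ≈ -9231.0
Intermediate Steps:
b = 4789 (b = 9914 - 5125 = 4789)
o = 1/4789 ≈ 0.00020881
(o - 9049) + h(-182) = (1/4789 - 9049) - 182 = -43335660/4789 - 182 = -44207258/4789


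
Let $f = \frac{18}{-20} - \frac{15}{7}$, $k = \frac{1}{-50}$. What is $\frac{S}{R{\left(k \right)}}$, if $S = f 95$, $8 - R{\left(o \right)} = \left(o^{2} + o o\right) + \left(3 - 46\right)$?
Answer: $- \frac{2529375}{446243} \approx -5.6682$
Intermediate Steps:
$k = - \frac{1}{50} \approx -0.02$
$f = - \frac{213}{70}$ ($f = 18 \left(- \frac{1}{20}\right) - \frac{15}{7} = - \frac{9}{10} - \frac{15}{7} = - \frac{213}{70} \approx -3.0429$)
$R{\left(o \right)} = 51 - 2 o^{2}$ ($R{\left(o \right)} = 8 - \left(\left(o^{2} + o o\right) + \left(3 - 46\right)\right) = 8 - \left(\left(o^{2} + o^{2}\right) + \left(3 - 46\right)\right) = 8 - \left(2 o^{2} - 43\right) = 8 - \left(-43 + 2 o^{2}\right) = 51 - 2 o^{2}$)
$S = - \frac{4047}{14}$ ($S = \left(- \frac{213}{70}\right) 95 = - \frac{4047}{14} \approx -289.07$)
$\frac{S}{R{\left(k \right)}} = - \frac{4047}{14 \left(51 - 2 \left(- \frac{1}{50}\right)^{2}\right)} = - \frac{4047}{14 \left(51 - \frac{1}{1250}\right)} = - \frac{4047}{14 \cdot \frac{63749}{1250}} = \left(- \frac{4047}{14}\right) \frac{1250}{63749} = - \frac{2529375}{446243}$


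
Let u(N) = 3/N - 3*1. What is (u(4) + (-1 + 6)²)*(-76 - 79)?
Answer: -14105/4 ≈ -3526.3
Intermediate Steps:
u(N) = -3 + 3/N (u(N) = 3/N - 3 = -3 + 3/N)
(u(4) + (-1 + 6)²)*(-76 - 79) = ((-3 + 3/4) + (-1 + 6)²)*(-76 - 79) = ((-3 + 3*(¼)) + 5²)*(-155) = ((-3 + ¾) + 25)*(-155) = (-9/4 + 25)*(-155) = (91/4)*(-155) = -14105/4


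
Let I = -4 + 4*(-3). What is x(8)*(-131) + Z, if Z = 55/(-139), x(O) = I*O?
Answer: 2330697/139 ≈ 16768.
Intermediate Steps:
I = -16 (I = -4 - 12 = -16)
x(O) = -16*O
Z = -55/139 (Z = 55*(-1/139) = -55/139 ≈ -0.39568)
x(8)*(-131) + Z = -16*8*(-131) - 55/139 = -128*(-131) - 55/139 = 16768 - 55/139 = 2330697/139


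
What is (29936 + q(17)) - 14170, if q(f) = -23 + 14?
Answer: 15757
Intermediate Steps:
q(f) = -9
(29936 + q(17)) - 14170 = (29936 - 9) - 14170 = 29927 - 14170 = 15757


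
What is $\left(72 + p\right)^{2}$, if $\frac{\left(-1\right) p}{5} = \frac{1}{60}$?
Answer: $\frac{744769}{144} \approx 5172.0$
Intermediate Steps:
$p = - \frac{1}{12}$ ($p = - \frac{5}{60} = \left(-5\right) \frac{1}{60} = - \frac{1}{12} \approx -0.083333$)
$\left(72 + p\right)^{2} = \left(72 - \frac{1}{12}\right)^{2} = \left(\frac{863}{12}\right)^{2} = \frac{744769}{144}$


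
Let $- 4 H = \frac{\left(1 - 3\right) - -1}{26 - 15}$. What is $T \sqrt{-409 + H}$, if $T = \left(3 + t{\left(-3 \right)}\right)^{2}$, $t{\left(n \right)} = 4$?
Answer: $\frac{49 i \sqrt{197945}}{22} \approx 990.94 i$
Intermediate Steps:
$H = \frac{1}{44}$ ($H = - \frac{\frac{1}{26 - 15} \left(\left(1 - 3\right) - -1\right)}{4} = - \frac{\frac{1}{11} \left(-2 + 1\right)}{4} = - \frac{\frac{1}{11} \left(-1\right)}{4} = \left(- \frac{1}{4}\right) \left(- \frac{1}{11}\right) = \frac{1}{44} \approx 0.022727$)
$T = 49$ ($T = \left(3 + 4\right)^{2} = 7^{2} = 49$)
$T \sqrt{-409 + H} = 49 \sqrt{-409 + \frac{1}{44}} = 49 \sqrt{- \frac{17995}{44}} = 49 \frac{i \sqrt{197945}}{22} = \frac{49 i \sqrt{197945}}{22}$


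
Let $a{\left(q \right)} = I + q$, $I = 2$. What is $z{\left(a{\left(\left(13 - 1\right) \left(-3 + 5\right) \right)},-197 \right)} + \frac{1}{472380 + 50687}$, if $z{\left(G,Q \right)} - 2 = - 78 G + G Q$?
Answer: $- \frac{3738882915}{523067} \approx -7148.0$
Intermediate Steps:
$a{\left(q \right)} = 2 + q$
$z{\left(G,Q \right)} = 2 - 78 G + G Q$ ($z{\left(G,Q \right)} = 2 + \left(- 78 G + G Q\right) = 2 - 78 G + G Q$)
$z{\left(a{\left(\left(13 - 1\right) \left(-3 + 5\right) \right)},-197 \right)} + \frac{1}{472380 + 50687} = \left(2 - 78 \left(2 + \left(13 - 1\right) \left(-3 + 5\right)\right) + \left(2 + \left(13 - 1\right) \left(-3 + 5\right)\right) \left(-197\right)\right) + \frac{1}{472380 + 50687} = \left(2 - 78 \left(2 + 12 \cdot 2\right) + \left(2 + 12 \cdot 2\right) \left(-197\right)\right) + \frac{1}{523067} = \left(2 - 78 \left(2 + 24\right) + \left(2 + 24\right) \left(-197\right)\right) + \frac{1}{523067} = \left(2 - 2028 + 26 \left(-197\right)\right) + \frac{1}{523067} = \left(2 - 2028 - 5122\right) + \frac{1}{523067} = -7148 + \frac{1}{523067} = - \frac{3738882915}{523067}$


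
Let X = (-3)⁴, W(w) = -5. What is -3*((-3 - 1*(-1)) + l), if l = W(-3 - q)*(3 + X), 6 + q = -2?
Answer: 1266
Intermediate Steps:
q = -8 (q = -6 - 2 = -8)
X = 81
l = -420 (l = -5*(3 + 81) = -5*84 = -420)
-3*((-3 - 1*(-1)) + l) = -3*((-3 - 1*(-1)) - 420) = -3*((-3 + 1) - 420) = -3*(-2 - 420) = -3*(-422) = 1266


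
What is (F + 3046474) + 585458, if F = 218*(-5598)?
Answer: 2411568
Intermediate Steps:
F = -1220364
(F + 3046474) + 585458 = (-1220364 + 3046474) + 585458 = 1826110 + 585458 = 2411568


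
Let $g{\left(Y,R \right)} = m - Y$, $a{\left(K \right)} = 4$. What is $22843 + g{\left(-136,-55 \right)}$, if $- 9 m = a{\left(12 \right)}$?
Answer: $\frac{206807}{9} \approx 22979.0$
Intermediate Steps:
$m = - \frac{4}{9}$ ($m = \left(- \frac{1}{9}\right) 4 = - \frac{4}{9} \approx -0.44444$)
$g{\left(Y,R \right)} = - \frac{4}{9} - Y$
$22843 + g{\left(-136,-55 \right)} = 22843 - - \frac{1220}{9} = 22843 + \left(- \frac{4}{9} + 136\right) = 22843 + \frac{1220}{9} = \frac{206807}{9}$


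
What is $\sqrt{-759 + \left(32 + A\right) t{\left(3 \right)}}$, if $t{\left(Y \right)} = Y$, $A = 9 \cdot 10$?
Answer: $i \sqrt{393} \approx 19.824 i$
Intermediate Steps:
$A = 90$
$\sqrt{-759 + \left(32 + A\right) t{\left(3 \right)}} = \sqrt{-759 + \left(32 + 90\right) 3} = \sqrt{-759 + 122 \cdot 3} = \sqrt{-759 + 366} = \sqrt{-393} = i \sqrt{393}$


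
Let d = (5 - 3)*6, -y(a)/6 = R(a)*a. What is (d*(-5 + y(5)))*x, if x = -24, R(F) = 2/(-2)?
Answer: -7200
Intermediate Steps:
R(F) = -1 (R(F) = 2*(-1/2) = -1)
y(a) = 6*a (y(a) = -(-6)*a = 6*a)
d = 12 (d = 2*6 = 12)
(d*(-5 + y(5)))*x = (12*(-5 + 6*5))*(-24) = (12*(-5 + 30))*(-24) = (12*25)*(-24) = 300*(-24) = -7200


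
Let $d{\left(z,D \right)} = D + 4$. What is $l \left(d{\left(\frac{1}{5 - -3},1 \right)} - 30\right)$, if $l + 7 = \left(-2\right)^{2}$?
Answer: $75$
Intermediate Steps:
$l = -3$ ($l = -7 + \left(-2\right)^{2} = -7 + 4 = -3$)
$d{\left(z,D \right)} = 4 + D$
$l \left(d{\left(\frac{1}{5 - -3},1 \right)} - 30\right) = - 3 \left(\left(4 + 1\right) - 30\right) = - 3 \left(5 - 30\right) = \left(-3\right) \left(-25\right) = 75$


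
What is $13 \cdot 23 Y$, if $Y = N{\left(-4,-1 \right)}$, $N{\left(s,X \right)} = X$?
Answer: $-299$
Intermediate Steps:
$Y = -1$
$13 \cdot 23 Y = 13 \cdot 23 \left(-1\right) = 299 \left(-1\right) = -299$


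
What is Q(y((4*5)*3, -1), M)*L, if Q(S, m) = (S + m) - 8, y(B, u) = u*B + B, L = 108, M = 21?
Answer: 1404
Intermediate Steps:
y(B, u) = B + B*u (y(B, u) = B*u + B = B + B*u)
Q(S, m) = -8 + S + m
Q(y((4*5)*3, -1), M)*L = (-8 + ((4*5)*3)*(1 - 1) + 21)*108 = (-8 + (20*3)*0 + 21)*108 = (-8 + 60*0 + 21)*108 = (-8 + 0 + 21)*108 = 13*108 = 1404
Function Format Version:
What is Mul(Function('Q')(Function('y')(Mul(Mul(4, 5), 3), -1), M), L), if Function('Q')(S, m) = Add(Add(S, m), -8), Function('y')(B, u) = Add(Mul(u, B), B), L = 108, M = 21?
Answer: 1404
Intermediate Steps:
Function('y')(B, u) = Add(B, Mul(B, u)) (Function('y')(B, u) = Add(Mul(B, u), B) = Add(B, Mul(B, u)))
Function('Q')(S, m) = Add(-8, S, m)
Mul(Function('Q')(Function('y')(Mul(Mul(4, 5), 3), -1), M), L) = Mul(Add(-8, Mul(Mul(Mul(4, 5), 3), Add(1, -1)), 21), 108) = Mul(Add(-8, Mul(Mul(20, 3), 0), 21), 108) = Mul(Add(-8, Mul(60, 0), 21), 108) = Mul(Add(-8, 0, 21), 108) = Mul(13, 108) = 1404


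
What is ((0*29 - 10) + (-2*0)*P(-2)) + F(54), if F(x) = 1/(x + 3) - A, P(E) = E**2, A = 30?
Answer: -2279/57 ≈ -39.982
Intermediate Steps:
F(x) = -30 + 1/(3 + x) (F(x) = 1/(x + 3) - 1*30 = 1/(3 + x) - 30 = -30 + 1/(3 + x))
((0*29 - 10) + (-2*0)*P(-2)) + F(54) = ((0*29 - 10) - 2*0*(-2)**2) + (-89 - 30*54)/(3 + 54) = ((0 - 10) + 0*4) + (-89 - 1620)/57 = (-10 + 0) + (1/57)*(-1709) = -10 - 1709/57 = -2279/57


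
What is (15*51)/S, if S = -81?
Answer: -85/9 ≈ -9.4444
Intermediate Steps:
(15*51)/S = (15*51)/(-81) = 765*(-1/81) = -85/9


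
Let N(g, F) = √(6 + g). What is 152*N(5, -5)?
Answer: 152*√11 ≈ 504.13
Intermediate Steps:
152*N(5, -5) = 152*√(6 + 5) = 152*√11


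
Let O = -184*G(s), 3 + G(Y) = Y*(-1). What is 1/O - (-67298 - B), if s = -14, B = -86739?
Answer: -39348585/2024 ≈ -19441.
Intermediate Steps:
G(Y) = -3 - Y (G(Y) = -3 + Y*(-1) = -3 - Y)
O = -2024 (O = -184*(-3 - 1*(-14)) = -184*(-3 + 14) = -184*11 = -2024)
1/O - (-67298 - B) = 1/(-2024) - (-67298 - 1*(-86739)) = -1/2024 - (-67298 + 86739) = -1/2024 - 1*19441 = -1/2024 - 19441 = -39348585/2024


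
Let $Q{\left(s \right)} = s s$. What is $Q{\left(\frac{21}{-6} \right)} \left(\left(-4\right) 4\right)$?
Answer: $-196$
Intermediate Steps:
$Q{\left(s \right)} = s^{2}$
$Q{\left(\frac{21}{-6} \right)} \left(\left(-4\right) 4\right) = \left(\frac{21}{-6}\right)^{2} \left(\left(-4\right) 4\right) = \left(21 \left(- \frac{1}{6}\right)\right)^{2} \left(-16\right) = \left(- \frac{7}{2}\right)^{2} \left(-16\right) = \frac{49}{4} \left(-16\right) = -196$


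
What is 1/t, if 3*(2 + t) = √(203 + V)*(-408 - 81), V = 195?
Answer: 1/5287229 - 163*√398/10574458 ≈ -0.00030733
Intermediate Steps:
t = -2 - 163*√398 (t = -2 + (√(203 + 195)*(-408 - 81))/3 = -2 + (√398*(-489))/3 = -2 + (-489*√398)/3 = -2 - 163*√398 ≈ -3253.8)
1/t = 1/(-2 - 163*√398)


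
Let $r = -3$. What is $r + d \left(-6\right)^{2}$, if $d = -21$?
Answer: $-759$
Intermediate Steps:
$r + d \left(-6\right)^{2} = -3 - 21 \left(-6\right)^{2} = -3 - 756 = -759$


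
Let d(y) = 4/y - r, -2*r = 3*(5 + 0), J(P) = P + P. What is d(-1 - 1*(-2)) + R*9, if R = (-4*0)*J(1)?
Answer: 23/2 ≈ 11.500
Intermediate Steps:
J(P) = 2*P
r = -15/2 (r = -3*(5 + 0)/2 = -3*5/2 = -½*15 = -15/2 ≈ -7.5000)
R = 0 (R = (-4*0)*(2*1) = 0*2 = 0)
d(y) = 15/2 + 4/y (d(y) = 4/y - 1*(-15/2) = 4/y + 15/2 = 15/2 + 4/y)
d(-1 - 1*(-2)) + R*9 = (15/2 + 4/(-1 - 1*(-2))) + 0*9 = (15/2 + 4/(-1 + 2)) + 0 = (15/2 + 4/1) + 0 = (15/2 + 4*1) + 0 = (15/2 + 4) + 0 = 23/2 + 0 = 23/2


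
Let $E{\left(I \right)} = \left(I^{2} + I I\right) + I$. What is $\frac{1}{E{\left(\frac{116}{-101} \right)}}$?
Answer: $\frac{10201}{15196} \approx 0.6713$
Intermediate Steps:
$E{\left(I \right)} = I + 2 I^{2}$ ($E{\left(I \right)} = \left(I^{2} + I^{2}\right) + I = 2 I^{2} + I = I + 2 I^{2}$)
$\frac{1}{E{\left(\frac{116}{-101} \right)}} = \frac{1}{\frac{116}{-101} \left(1 + 2 \frac{116}{-101}\right)} = \frac{1}{116 \left(- \frac{1}{101}\right) \left(1 + 2 \cdot 116 \left(- \frac{1}{101}\right)\right)} = \frac{1}{\left(- \frac{116}{101}\right) \left(1 + 2 \left(- \frac{116}{101}\right)\right)} = \frac{1}{\left(- \frac{116}{101}\right) \left(1 - \frac{232}{101}\right)} = \frac{1}{\left(- \frac{116}{101}\right) \left(- \frac{131}{101}\right)} = \frac{1}{\frac{15196}{10201}} = \frac{10201}{15196}$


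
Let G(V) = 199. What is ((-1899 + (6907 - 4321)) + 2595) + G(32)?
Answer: 3481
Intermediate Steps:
((-1899 + (6907 - 4321)) + 2595) + G(32) = ((-1899 + (6907 - 4321)) + 2595) + 199 = ((-1899 + 2586) + 2595) + 199 = (687 + 2595) + 199 = 3282 + 199 = 3481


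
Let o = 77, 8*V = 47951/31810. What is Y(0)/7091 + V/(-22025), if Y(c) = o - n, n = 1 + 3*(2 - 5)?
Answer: 476078349459/39744501902000 ≈ 0.011978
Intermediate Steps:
V = 47951/254480 (V = (47951/31810)/8 = (47951*(1/31810))/8 = (⅛)*(47951/31810) = 47951/254480 ≈ 0.18843)
n = -8 (n = 1 + 3*(-3) = 1 - 9 = -8)
Y(c) = 85 (Y(c) = 77 - 1*(-8) = 77 + 8 = 85)
Y(0)/7091 + V/(-22025) = 85/7091 + (47951/254480)/(-22025) = 85*(1/7091) + (47951/254480)*(-1/22025) = 85/7091 - 47951/5604922000 = 476078349459/39744501902000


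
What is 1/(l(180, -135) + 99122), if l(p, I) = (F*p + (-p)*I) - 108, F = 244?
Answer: 1/167234 ≈ 5.9796e-6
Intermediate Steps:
l(p, I) = -108 + 244*p - I*p (l(p, I) = (244*p + (-p)*I) - 108 = (244*p - I*p) - 108 = -108 + 244*p - I*p)
1/(l(180, -135) + 99122) = 1/((-108 + 244*180 - 1*(-135)*180) + 99122) = 1/((-108 + 43920 + 24300) + 99122) = 1/(68112 + 99122) = 1/167234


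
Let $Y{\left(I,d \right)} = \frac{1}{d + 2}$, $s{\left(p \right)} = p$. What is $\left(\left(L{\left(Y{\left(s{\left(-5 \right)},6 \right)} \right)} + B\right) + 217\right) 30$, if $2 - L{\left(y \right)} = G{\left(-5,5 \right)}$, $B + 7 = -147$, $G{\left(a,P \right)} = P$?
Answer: $1800$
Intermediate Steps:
$Y{\left(I,d \right)} = \frac{1}{2 + d}$
$B = -154$ ($B = -7 - 147 = -154$)
$L{\left(y \right)} = -3$ ($L{\left(y \right)} = 2 - 5 = -3$)
$\left(\left(L{\left(Y{\left(s{\left(-5 \right)},6 \right)} \right)} + B\right) + 217\right) 30 = \left(\left(-3 - 154\right) + 217\right) 30 = \left(-157 + 217\right) 30 = 60 \cdot 30 = 1800$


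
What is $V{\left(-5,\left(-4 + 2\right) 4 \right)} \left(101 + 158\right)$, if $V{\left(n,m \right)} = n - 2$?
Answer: $-1813$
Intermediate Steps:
$V{\left(n,m \right)} = -2 + n$
$V{\left(-5,\left(-4 + 2\right) 4 \right)} \left(101 + 158\right) = \left(-2 - 5\right) \left(101 + 158\right) = \left(-7\right) 259 = -1813$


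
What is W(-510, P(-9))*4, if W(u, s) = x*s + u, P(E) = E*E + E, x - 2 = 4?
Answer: -312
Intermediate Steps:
x = 6 (x = 2 + 4 = 6)
P(E) = E + E² (P(E) = E² + E = E + E²)
W(u, s) = u + 6*s (W(u, s) = 6*s + u = u + 6*s)
W(-510, P(-9))*4 = (-510 + 6*(-9*(1 - 9)))*4 = (-510 + 6*(-9*(-8)))*4 = (-510 + 6*72)*4 = (-510 + 432)*4 = -78*4 = -312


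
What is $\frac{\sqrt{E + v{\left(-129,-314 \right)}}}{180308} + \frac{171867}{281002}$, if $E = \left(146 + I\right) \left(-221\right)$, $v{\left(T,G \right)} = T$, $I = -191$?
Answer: $\frac{171867}{281002} + \frac{\sqrt{2454}}{90154} \approx 0.61217$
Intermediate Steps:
$E = 9945$ ($E = \left(146 - 191\right) \left(-221\right) = \left(-45\right) \left(-221\right) = 9945$)
$\frac{\sqrt{E + v{\left(-129,-314 \right)}}}{180308} + \frac{171867}{281002} = \frac{\sqrt{9945 - 129}}{180308} + \frac{171867}{281002} = \sqrt{9816} \cdot \frac{1}{180308} + 171867 \cdot \frac{1}{281002} = 2 \sqrt{2454} \cdot \frac{1}{180308} + \frac{171867}{281002} = \frac{\sqrt{2454}}{90154} + \frac{171867}{281002} = \frac{171867}{281002} + \frac{\sqrt{2454}}{90154}$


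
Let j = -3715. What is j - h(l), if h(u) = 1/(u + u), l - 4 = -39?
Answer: -260049/70 ≈ -3715.0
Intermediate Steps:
l = -35 (l = 4 - 39 = -35)
h(u) = 1/(2*u)
j - h(l) = -3715 - 1/(2*(-35)) = -3715 - (-1)/(2*35) = -3715 - 1*(-1/70) = -3715 + 1/70 = -260049/70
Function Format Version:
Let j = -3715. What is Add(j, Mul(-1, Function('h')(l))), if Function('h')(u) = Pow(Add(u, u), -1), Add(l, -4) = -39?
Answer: Rational(-260049, 70) ≈ -3715.0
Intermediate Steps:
l = -35 (l = Add(4, -39) = -35)
Function('h')(u) = Mul(Rational(1, 2), Pow(u, -1)) (Function('h')(u) = Pow(Mul(2, u), -1) = Mul(Rational(1, 2), Pow(u, -1)))
Add(j, Mul(-1, Function('h')(l))) = Add(-3715, Mul(-1, Mul(Rational(1, 2), Pow(-35, -1)))) = Add(-3715, Mul(-1, Mul(Rational(1, 2), Rational(-1, 35)))) = Add(-3715, Mul(-1, Rational(-1, 70))) = Add(-3715, Rational(1, 70)) = Rational(-260049, 70)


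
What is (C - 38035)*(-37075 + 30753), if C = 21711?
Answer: 103200328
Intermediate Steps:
(C - 38035)*(-37075 + 30753) = (21711 - 38035)*(-37075 + 30753) = -16324*(-6322) = 103200328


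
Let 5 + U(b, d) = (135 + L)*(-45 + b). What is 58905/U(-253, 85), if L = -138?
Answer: 8415/127 ≈ 66.260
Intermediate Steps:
U(b, d) = 130 - 3*b (U(b, d) = -5 + (135 - 138)*(-45 + b) = -5 - 3*(-45 + b) = -5 + (135 - 3*b) = 130 - 3*b)
58905/U(-253, 85) = 58905/(130 - 3*(-253)) = 58905/(130 + 759) = 58905/889 = 58905*(1/889) = 8415/127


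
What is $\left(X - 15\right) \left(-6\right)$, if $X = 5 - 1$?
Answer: $66$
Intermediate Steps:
$X = 4$
$\left(X - 15\right) \left(-6\right) = \left(4 - 15\right) \left(-6\right) = \left(-11\right) \left(-6\right) = 66$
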